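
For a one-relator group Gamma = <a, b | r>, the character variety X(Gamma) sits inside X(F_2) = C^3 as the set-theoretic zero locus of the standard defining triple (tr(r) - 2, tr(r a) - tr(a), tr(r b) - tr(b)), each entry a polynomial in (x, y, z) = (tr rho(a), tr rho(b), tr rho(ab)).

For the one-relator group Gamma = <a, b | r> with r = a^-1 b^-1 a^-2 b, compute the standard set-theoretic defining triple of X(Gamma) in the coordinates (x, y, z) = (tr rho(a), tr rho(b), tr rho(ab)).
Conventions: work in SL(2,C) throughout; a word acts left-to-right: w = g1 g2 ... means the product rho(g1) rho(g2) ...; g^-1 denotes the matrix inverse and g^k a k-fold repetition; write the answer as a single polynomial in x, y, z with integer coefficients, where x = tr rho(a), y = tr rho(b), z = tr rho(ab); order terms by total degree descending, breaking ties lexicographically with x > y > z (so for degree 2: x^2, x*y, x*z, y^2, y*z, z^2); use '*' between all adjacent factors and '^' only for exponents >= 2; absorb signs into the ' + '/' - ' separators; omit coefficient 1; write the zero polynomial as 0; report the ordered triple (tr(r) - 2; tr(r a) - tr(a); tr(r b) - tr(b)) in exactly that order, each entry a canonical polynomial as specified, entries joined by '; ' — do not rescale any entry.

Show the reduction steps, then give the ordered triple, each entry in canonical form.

x^2*y*z - x*y^2 - x*z^2 + x - 2; x^2 - x - 2; x^2*y^2*z - x*y^3 - x*y*z^2 - x^2*z + 2*x*y - y + z

trace(a^-1) = trace(a) = x
trace(a^-2) = trace(a^-1) * trace(a) - trace(1) = x^2 - 2
trace(b a b) = trace(b) * trace(a b) - trace(a) = y*z - x
trace(b a b a) = trace(b a) * trace(b a) - trace(1) = z^2 - 2
trace(a^-1 b a b) = trace(b a b) * trace(a) - trace(b a b a) = x*y*z - x^2 - z^2 + 2
trace(a^-1 b a b^-1) = trace(a^-1 b a) * trace(b) - trace(a^-1 b a b) = -x*y*z + x^2 + y^2 + z^2 - 2
trace(b^-1 a^-2 b a) = trace(a^-1 b a b^-1) * trace(a) - trace(a^-1 b a b^-1 a) = -x^2*y*z + x^3 + x*y^2 + x*z^2 - 3*x
trace(a^-1 b^-1 a^-2 b) = trace(b^-1 a^-2 b) * trace(a) - trace(b^-1 a^-2 b a) = x^2*y*z - x*y^2 - x*z^2 + x
trace(b^2) = trace(b) * trace(b) - trace(1)   [square of b] = y^2 - 2
trace(a^-1 b^2) = trace(b^2) * trace(a) - trace(b^2 a)   [inverse elimination on a] = x*y^2 - y*z - x
trace(a^-1 b^2 a^-1) = trace(a^-1 b^2) * trace(a) - trace(a^-1 b^2 a)   [inverse elimination on a] = x^2*y^2 - x*y*z - x^2 - y^2 + 2
trace(b^3) = trace(b) * trace(b^2) - trace(b)   [square of b] = y^3 - 3*y
trace(b^3 a) = trace(b) * trace(a b^2) - trace(a b)   [square of b] = y^2*z - x*y - z
trace(b a^-1 b^2) = trace(b^3) * trace(a) - trace(b^3 a)   [inverse elimination on a] = x*y^3 - y^2*z - 2*x*y + z
trace(a b a) = trace(a) * trace(b a) - trace(b)   [square of a] = x*z - y
trace(b^2 a b a) = trace(b) * trace(a b a b) - trace(a b a)   [square of b] = y*z^2 - x*z - y
trace(b a^-1 b^2 a) = trace(b^2 a b) * trace(a) - trace(b^2 a b a)   [inverse elimination on a] = x*y^2*z - x^2*y - y*z^2 + y
trace(a^-1 b^2 a^-1 b) = trace(b a^-1 b^2) * trace(a) - trace(b a^-1 b^2 a)   [inverse elimination on a] = x^2*y^3 - 2*x*y^2*z - x^2*y + y*z^2 + x*z - y
trace(b^2 a^-1 b^-1 a^-1) = trace(a^-1 b^2 a^-1) * trace(b) - trace(a^-1 b^2 a^-1 b)   [inverse elimination on b] = x*y^2*z - y^3 - y*z^2 - x*z + 3*y
trace(b a^-1) = trace(b) * trace(a) - trace(b a)   [inverse elimination on a] = x*y - z
trace(a^-1 b^-1 a^-2 b^2) = trace(b^2 a^-1 b^-1 a^-1) * trace(a) - trace(b^2 a^-1 b^-1)   [inverse elimination on a] = x^2*y^2*z - x*y^3 - x*y*z^2 - x^2*z + 2*x*y + z
assemble the triple (trace(r) - 2; trace(r a) - x; trace(r b) - y)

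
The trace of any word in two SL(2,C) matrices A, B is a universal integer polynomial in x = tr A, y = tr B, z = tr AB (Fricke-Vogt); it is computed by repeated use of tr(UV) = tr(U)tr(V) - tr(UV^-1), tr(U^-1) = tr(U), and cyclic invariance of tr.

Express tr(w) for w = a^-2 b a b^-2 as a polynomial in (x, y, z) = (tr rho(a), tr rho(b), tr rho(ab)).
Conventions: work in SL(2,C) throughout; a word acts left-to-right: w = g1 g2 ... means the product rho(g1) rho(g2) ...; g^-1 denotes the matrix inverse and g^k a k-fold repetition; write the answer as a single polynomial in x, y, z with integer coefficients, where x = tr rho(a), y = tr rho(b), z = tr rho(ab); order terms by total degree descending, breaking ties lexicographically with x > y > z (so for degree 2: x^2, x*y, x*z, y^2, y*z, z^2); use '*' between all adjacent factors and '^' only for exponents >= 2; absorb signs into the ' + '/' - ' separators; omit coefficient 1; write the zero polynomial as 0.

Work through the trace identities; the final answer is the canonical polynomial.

use: trace(a b a) = trace(a)*trace(b a) - trace(b)   [square of a] = x*z - y
use: trace(a b a b) = trace(b a)*trace(b a) - trace(1)   [split at a repeated b] = z^2 - 2
trace(b a b^-1 a) = trace(a b a)*trace(b) - trace(a b a b)   [inverse elimination on b] = x*y*z - y^2 - z^2 + 2
trace(a^-1 b a b^-1) = trace(b a b^-1)*trace(a) - trace(b a b^-1 a)   [inverse elimination on a] = -x*y*z + x^2 + y^2 + z^2 - 2
trace(a^-1 b a b^-2) = trace(a^-1 b a b^-1)*trace(b) - trace(a^-1 b a)   [inverse elimination on b] = -x*y^2*z + x^2*y + y^3 + y*z^2 - 3*y
use: trace(a b^-1) = trace(a)*trace(b) - trace(a b)   [inverse elimination on b] = x*y - z
trace(a^-2 b a b^-2) = trace(a^-1 b a b^-2)*trace(a) - trace(a^-1 b a b^-2 a)   [inverse elimination on a] = -x^2*y^2*z + x^3*y + x*y^3 + x*y*z^2 - 4*x*y + z

-x^2*y^2*z + x^3*y + x*y^3 + x*y*z^2 - 4*x*y + z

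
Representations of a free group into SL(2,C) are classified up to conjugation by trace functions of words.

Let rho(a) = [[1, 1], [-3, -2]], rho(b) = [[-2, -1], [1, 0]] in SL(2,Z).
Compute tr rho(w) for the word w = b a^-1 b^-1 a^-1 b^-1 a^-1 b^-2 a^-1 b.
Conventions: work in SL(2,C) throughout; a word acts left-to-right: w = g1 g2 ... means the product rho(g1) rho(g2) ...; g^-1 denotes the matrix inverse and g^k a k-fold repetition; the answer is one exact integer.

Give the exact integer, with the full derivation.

-15

rho(b) = [[-2, -1], [1, 0]]
... * rho(a^-1) = [[-2, -1], [3, 1]]  ->  [[1, 1], [-2, -1]]
... * rho(b^-1) = [[0, 1], [-1, -2]]  ->  [[-1, -1], [1, 0]]
... * rho(a^-1) = [[-2, -1], [3, 1]]  ->  [[-1, 0], [-2, -1]]
... * rho(b^-1) = [[0, 1], [-1, -2]]  ->  [[0, -1], [1, 0]]
... * rho(a^-1) = [[-2, -1], [3, 1]]  ->  [[-3, -1], [-2, -1]]
... * rho(b^-1) = [[0, 1], [-1, -2]]  ->  [[1, -1], [1, 0]]
... * rho(b^-1) = [[0, 1], [-1, -2]]  ->  [[1, 3], [0, 1]]
... * rho(a^-1) = [[-2, -1], [3, 1]]  ->  [[7, 2], [3, 1]]
... * rho(b) = [[-2, -1], [1, 0]]  ->  [[-12, -7], [-5, -3]]
tr = -12 + -3 = -15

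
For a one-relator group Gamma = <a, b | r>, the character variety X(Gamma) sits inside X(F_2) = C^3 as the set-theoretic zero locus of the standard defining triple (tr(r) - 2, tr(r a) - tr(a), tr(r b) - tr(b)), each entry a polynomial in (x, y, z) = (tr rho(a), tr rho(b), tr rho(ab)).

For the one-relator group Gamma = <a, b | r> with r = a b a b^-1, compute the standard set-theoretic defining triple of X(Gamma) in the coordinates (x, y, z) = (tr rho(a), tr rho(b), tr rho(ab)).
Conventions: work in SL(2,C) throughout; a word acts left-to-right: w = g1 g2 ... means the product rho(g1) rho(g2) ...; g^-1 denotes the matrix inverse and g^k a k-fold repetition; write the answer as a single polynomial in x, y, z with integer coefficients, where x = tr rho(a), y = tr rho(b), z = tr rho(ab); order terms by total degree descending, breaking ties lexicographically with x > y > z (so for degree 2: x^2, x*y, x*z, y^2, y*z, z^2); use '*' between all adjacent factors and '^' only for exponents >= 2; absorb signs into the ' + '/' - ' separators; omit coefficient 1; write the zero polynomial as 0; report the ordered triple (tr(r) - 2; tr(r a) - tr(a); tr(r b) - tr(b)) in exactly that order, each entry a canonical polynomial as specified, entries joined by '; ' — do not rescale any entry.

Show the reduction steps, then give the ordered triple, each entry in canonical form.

reduce: trace(a b a) = trace(a) * trace(b a) - trace(b)  (reduce the a square) = x*z - y
so trace(a b a b) = trace(b a) * trace(b a) - trace(1)  (split on b) = z^2 - 2
trace(a b a b^-1) = trace(a b a) * trace(b) - trace(a b a b)  (eliminate b^-1) = x*y*z - y^2 - z^2 + 2
trace(a^2 b a) = trace(a) * trace(a b a) - trace(a b)   [square of a] = x^2*z - x*y - z
reduce: trace(b a b) = trace(b) * trace(a b) - trace(a)   [square of b] = y*z - x
so trace(a^2 b a b) = trace(a) * trace(b a b a) - trace(b a b)   [square of a] = x*z^2 - y*z - x
reduce: trace(a b a b^-1 a) = trace(a^2 b a) * trace(b) - trace(a^2 b a b)   [inverse elimination on b] = x^2*y*z - x*y^2 - x*z^2 + x
assemble the triple (trace(r) - 2; trace(r a) - x; trace(r b) - y)

x*y*z - y^2 - z^2; x^2*y*z - x*y^2 - x*z^2; x*z - 2*y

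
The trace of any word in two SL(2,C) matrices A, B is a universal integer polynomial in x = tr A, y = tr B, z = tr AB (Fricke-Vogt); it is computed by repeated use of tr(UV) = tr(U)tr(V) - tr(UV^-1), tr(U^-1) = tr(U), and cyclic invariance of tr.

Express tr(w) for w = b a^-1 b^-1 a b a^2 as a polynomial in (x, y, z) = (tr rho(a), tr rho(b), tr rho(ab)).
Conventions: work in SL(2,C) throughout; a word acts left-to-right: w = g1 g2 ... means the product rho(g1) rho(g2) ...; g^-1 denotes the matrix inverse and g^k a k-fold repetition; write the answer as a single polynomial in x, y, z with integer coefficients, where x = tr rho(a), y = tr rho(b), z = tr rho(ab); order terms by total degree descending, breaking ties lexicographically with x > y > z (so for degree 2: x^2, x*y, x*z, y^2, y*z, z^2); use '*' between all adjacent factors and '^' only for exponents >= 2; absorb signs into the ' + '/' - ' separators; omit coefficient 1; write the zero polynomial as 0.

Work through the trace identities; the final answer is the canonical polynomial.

tr(a^2 b) = tr(a) tr(b a) - tr(b)  (reduce the a square) = x*z - y
tr(a^2) = tr(a) tr(a) - tr(1)  (reduce the a square) = x^2 - 2
tr(b a^2 b) = tr(b) tr(a^2 b) - tr(a^2)  (reduce the b square) = x*y*z - x^2 - y^2 + 2
tr(a b a b) = tr(b a) tr(b a) - tr(1)  (split on b) = z^2 - 2
tr(b^2 a b a) = tr(b) tr(a b a b) - tr(a b a)  (reduce the b square) = y*z^2 - x*z - y
tr(a b^2) = tr(b) tr(a b) - tr(a)  (reduce the b square) = y*z - x
tr(b^2 a b) = tr(b) tr(a b^2) - tr(a b)  (reduce the b square) = y^2*z - x*y - z
tr(b a b a^2 b) = tr(a) tr(b^2 a b a) - tr(b^2 a b)  (reduce the a square) = x*y*z^2 - x^2*z - y^2*z + z
tr(b a b a b a) = tr(a b a b) tr(a b) - tr(b a)  (split on a) = z^3 - 3*z
tr(b a b a^2 b a) = tr(a) tr(b a b a b a) - tr(b a b a b)  (reduce the a square) = x*z^3 - y*z^2 - 2*x*z + y
tr(a b a^2 b a^-1 b) = tr(b a b a^2 b) tr(a) - tr(b a b a^2 b a)  (eliminate a^-1) = x^2*y*z^2 - x^3*z - x*y^2*z - x*z^3 + y*z^2 + 3*x*z - y
tr(b a^-1 b^-1 a b a^2) = tr(a b a^2 b a^-1) tr(b) - tr(a b a^2 b a^-1 b)  (eliminate b^-1) = -x^2*y*z^2 + x^3*z + 2*x*y^2*z + x*z^3 - x^2*y - y^3 - y*z^2 - 3*x*z + 3*y

-x^2*y*z^2 + x^3*z + 2*x*y^2*z + x*z^3 - x^2*y - y^3 - y*z^2 - 3*x*z + 3*y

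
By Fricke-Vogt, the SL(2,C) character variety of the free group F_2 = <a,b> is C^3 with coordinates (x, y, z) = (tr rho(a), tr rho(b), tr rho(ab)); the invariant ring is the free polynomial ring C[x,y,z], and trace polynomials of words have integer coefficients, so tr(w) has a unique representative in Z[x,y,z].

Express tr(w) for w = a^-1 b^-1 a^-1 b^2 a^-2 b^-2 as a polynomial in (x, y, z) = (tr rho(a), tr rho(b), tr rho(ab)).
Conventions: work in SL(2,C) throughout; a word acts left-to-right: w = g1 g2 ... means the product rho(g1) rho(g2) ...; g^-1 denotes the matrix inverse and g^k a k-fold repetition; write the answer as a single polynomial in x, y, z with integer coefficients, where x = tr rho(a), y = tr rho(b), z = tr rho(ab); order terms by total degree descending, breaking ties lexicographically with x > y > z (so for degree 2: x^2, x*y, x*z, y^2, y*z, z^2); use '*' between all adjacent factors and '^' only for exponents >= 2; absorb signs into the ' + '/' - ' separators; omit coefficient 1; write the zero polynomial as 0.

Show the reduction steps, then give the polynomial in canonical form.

reduce: trace(b^2) = trace(b) * trace(b) - trace(1) = y^2 - 2
reduce: trace(b^2 a) = trace(b) * trace(a b) - trace(a) = y*z - x
trace(b^2 a^-1) = trace(b^2) * trace(a) - trace(b^2 a) = x*y^2 - y*z - x
reduce: trace(a^-1 b^2 a^-1) = trace(b^2 a^-1) * trace(a) - trace(b^2) = x^2*y^2 - x*y*z - x^2 - y^2 + 2
so trace(b^3) = trace(b) * trace(b^2) - trace(b) = y^3 - 3*y
trace(b^3 a) = trace(b) * trace(b a b) - trace(b a) = y^2*z - x*y - z
reduce: trace(b^2 a^-1 b) = trace(b^3) * trace(a) - trace(b^3 a) = x*y^3 - y^2*z - 2*x*y + z
trace(a b a b) = trace(b a) * trace(b a) - trace(1)   [split at repeated b] = z^2 - 2
trace(a b a) = trace(a) * trace(b a) - trace(b) = x*z - y
reduce: trace(b a b^2 a) = trace(b) * trace(a b a b) - trace(a b a) = y*z^2 - x*z - y
so trace(b^2 a^-1 b a) = trace(b a b^2) * trace(a) - trace(b a b^2 a) = x*y^2*z - x^2*y - y*z^2 + y
trace(a^-1 b^2 a^-1 b) = trace(b^2 a^-1 b) * trace(a) - trace(b^2 a^-1 b a) = x^2*y^3 - 2*x*y^2*z - x^2*y + y*z^2 + x*z - y
so trace(a^-1 b^2 a^-1 b^-1) = trace(a^-1 b^2 a^-1) * trace(b) - trace(a^-1 b^2 a^-1 b) = x*y^2*z - y^3 - y*z^2 - x*z + 3*y
reduce: trace(b a^-1) = trace(b) * trace(a) - trace(b a) = x*y - z
reduce: trace(a^-1 b^2 a^-1 b^-1 a^-1) = trace(a^-1 b^2 a^-1 b^-1) * trace(a) - trace(a^-1 b^2 a^-1 b^-1 a) = x^2*y^2*z - x*y^3 - x*y*z^2 - x^2*z + 2*x*y + z
trace(b^3 a b) = trace(b) * trace(b a b^2) - trace(b a b) = y^3*z - x*y^2 - 2*y*z + x
reduce: trace(b^3 a b a) = trace(b) * trace(b a b a b) - trace(b a b a) = y^2*z^2 - x*y*z - y^2 - z^2 + 2
trace(a^-1 b^3 a b) = trace(b^3 a b) * trace(a) - trace(b^3 a b a) = x*y^3*z - x^2*y^2 - y^2*z^2 - x*y*z + x^2 + y^2 + z^2 - 2
so trace(b^-1 a^-1 b^3 a) = trace(a^-1 b^3 a) * trace(b) - trace(a^-1 b^3 a b) = -x*y^3*z + x^2*y^2 + y^4 + y^2*z^2 + x*y*z - x^2 - 4*y^2 - z^2 + 2
trace(b^2 a^-1 b^-1 a^-1 b) = trace(b^-1 a^-1 b^3) * trace(a) - trace(b^-1 a^-1 b^3 a) = x*y^3*z - y^4 - y^2*z^2 - 2*x*y*z + 4*y^2 + z^2 - 2
so trace(a^-1 b a b) = trace(b a b) * trace(a) - trace(b a b a) = x*y*z - x^2 - z^2 + 2
reduce: trace(a^2) = trace(a) * trace(a) - trace(1) = x^2 - 2
reduce: trace(a b^2 a) = trace(b) * trace(a^2 b) - trace(a^2) = x*y*z - x^2 - y^2 + 2
trace(a^2 b a b) = trace(a) * trace(b a b a) - trace(b a b) = x*z^2 - y*z - x
trace(a^2 b a) = trace(a) * trace(a b a) - trace(a b) = x^2*z - x*y - z
reduce: trace(a b a b^2 a) = trace(b) * trace(a^2 b a b) - trace(a^2 b a) = x*y*z^2 - x^2*z - y^2*z + z
trace(a b a b a b) = trace(a b a b) * trace(a b) - trace(b a)   [split at repeated a] = z^3 - 3*z
reduce: trace(a b a b^2 a b) = trace(b) * trace(a b a b a b) - trace(a b a b a) = y*z^3 - x*z^2 - 2*y*z + x
reduce: trace(b a b^2 a b^-1 a) = trace(a b a b^2 a) * trace(b) - trace(a b a b^2 a b) = x*y^2*z^2 - x^2*y*z - y^3*z - y*z^3 + x*z^2 + 3*y*z - x
trace(b^-1 a^-1 b a b^2 a) = trace(b a b^2 a b^-1) * trace(a) - trace(b a b^2 a b^-1 a) = -x*y^2*z^2 + 2*x^2*y*z + y^3*z + y*z^3 - x^3 - x*y^2 - x*z^2 - 3*y*z + 3*x
so trace(b^2 a^-1 b^-1 a^-1 b a) = trace(b^-1 a^-1 b a b^2) * trace(a) - trace(b^-1 a^-1 b a b^2 a) = x*y^2*z^2 - x^2*y*z - y^3*z - y*z^3 + x*y^2 + 3*y*z - x
reduce: trace(a^-1 b^2 a^-1 b^-1 a^-1 b) = trace(b^2 a^-1 b^-1 a^-1 b) * trace(a) - trace(b^2 a^-1 b^-1 a^-1 b a) = x^2*y^3*z - x*y^4 - 2*x*y^2*z^2 - x^2*y*z + y^3*z + y*z^3 + 3*x*y^2 + x*z^2 - 3*y*z - x
reduce: trace(b^-1 a^-1 b^-1 a^-1 b^2 a^-1) = trace(a^-1 b^2 a^-1 b^-1 a^-1) * trace(b) - trace(a^-1 b^2 a^-1 b^-1 a^-1 b) = x*y^2*z^2 - y^3*z - y*z^3 - x*y^2 - x*z^2 + 4*y*z + x
so trace(a^-1 b a^-1) = trace(a^-1 b) * trace(a) - trace(a^-1 b a) = x^2*y - x*z - y
so trace(a^-1 b a^-1 b) = trace(b a^-1 b) * trace(a) - trace(b a^-1 b a) = x^2*y^2 - 2*x*y*z + z^2 - 2
so trace(a^-1 b^-1 a^-1 b) = trace(a^-1 b a^-1) * trace(b) - trace(a^-1 b a^-1 b) = x*y*z - y^2 - z^2 + 2
trace(b^-1 a^-1 b^-1 a^-1 b^2 a^-2) = trace(b^-1 a^-1 b^-1 a^-1 b^2 a^-1) * trace(a) - trace(b^-1 a^-1 b^-1 a^-1 b^2) = x^2*y^2*z^2 - x*y^3*z - x*y*z^3 - x^2*y^2 - x^2*z^2 + 3*x*y*z + x^2 + y^2 + z^2 - 2
trace(b^-1 a b^2 a) = trace(a b^2 a) * trace(b) - trace(a b^2 a b) = x*y^2*z - x^2*y - y^3 - y*z^2 + x*z + 3*y
trace(a^-1 b^-1 a b^2) = trace(b^-1 a b^2) * trace(a) - trace(b^-1 a b^2 a) = -x*y^2*z + x^2*y + y^3 + y*z^2 - 3*y
so trace(b^2 a^-2 b^-1 a) = trace(a^-1 b^-1 a b^2) * trace(a) - trace(a^-1 b^-1 a b^2 a) = -x^2*y^2*z + x^3*y + x*y^3 + x*y*z^2 - 3*x*y - z
reduce: trace(b^-1 a^-1 b^2 a^-2) = trace(b^2 a^-2 b^-1) * trace(a) - trace(b^2 a^-2 b^-1 a) = x^2*y^2*z - x*y^3 - x*y*z^2 - x^2*z + 2*x*y + z
so trace(a^-1 b^-1 a^-1 b^2 a^-2) = trace(b^-1 a^-1 b^2 a^-2) * trace(a) - trace(b^-1 a^-1 b^2 a^-1) = x^3*y^2*z - x^2*y^3 - x^2*y*z^2 - x^3*z - x*y^2*z + 2*x^2*y + y^3 + y*z^2 + 2*x*z - 3*y
trace(a^-1 b^-1 a^-1 b^2 a^-2 b^-2) = trace(b^-1 a^-1 b^-1 a^-1 b^2 a^-2) * trace(b) - trace(b^-1 a^-1 b^-1 a^-1 b^2 a^-2 b) = x^2*y^3*z^2 - x^3*y^2*z - x*y^4*z - x*y^2*z^3 + x^3*z + 4*x*y^2*z - x^2*y - 2*x*z + y

x^2*y^3*z^2 - x^3*y^2*z - x*y^4*z - x*y^2*z^3 + x^3*z + 4*x*y^2*z - x^2*y - 2*x*z + y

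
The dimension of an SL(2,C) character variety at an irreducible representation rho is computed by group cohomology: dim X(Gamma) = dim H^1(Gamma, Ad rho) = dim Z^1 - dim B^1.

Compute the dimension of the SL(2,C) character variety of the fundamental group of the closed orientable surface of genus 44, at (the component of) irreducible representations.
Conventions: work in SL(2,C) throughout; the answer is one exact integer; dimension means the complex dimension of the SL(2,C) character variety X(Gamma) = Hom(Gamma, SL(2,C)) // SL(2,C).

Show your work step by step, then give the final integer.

Gamma = pi_1(Sigma_44) = < a_1, b_1, ..., a_44, b_44 | prod [a_i, b_i] > has 2g = 88 generators and 1 relator.
Before the relator condition, cocycle space has dim 3*88 = 264.
At an irreducible rho, H^2 = coker(d_2) vanishes (Poincare duality: H^2 is dual to H^0 = invariants = 0), so d_2 is surjective onto sl_2 and dim Z^1 = 264 - 3 = 261.
As always at irreducible rho, dim B^1 = 3.
Hence dim X = 261 - 3 = 258.

258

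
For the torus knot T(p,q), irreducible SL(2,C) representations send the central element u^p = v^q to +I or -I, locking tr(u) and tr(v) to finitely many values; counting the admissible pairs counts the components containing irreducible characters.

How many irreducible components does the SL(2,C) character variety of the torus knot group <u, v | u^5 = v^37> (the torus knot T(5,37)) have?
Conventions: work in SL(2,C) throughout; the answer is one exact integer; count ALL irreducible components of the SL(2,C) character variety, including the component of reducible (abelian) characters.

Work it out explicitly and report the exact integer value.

73

For T(5,37): irreducibility forces the central element u^5 = v^37 to one of +I, -I.
This locks tr(u) to 2*cos(pi*alpha/5), alpha in 1..4, and tr(v) to 2*cos(pi*beta/37), beta in 1..36, on each component of irreducible characters.
The two central values (-1)^alpha I and (-1)^beta I must be the same matrix, so alpha and beta share a parity.
Counting: 2 odd alphas x 18 odd betas + 2 even alphas x 18 even betas = 36 + 36 = 72.
components with irreducible characters: 72; plus the single component of reducible (abelian) characters: total 73.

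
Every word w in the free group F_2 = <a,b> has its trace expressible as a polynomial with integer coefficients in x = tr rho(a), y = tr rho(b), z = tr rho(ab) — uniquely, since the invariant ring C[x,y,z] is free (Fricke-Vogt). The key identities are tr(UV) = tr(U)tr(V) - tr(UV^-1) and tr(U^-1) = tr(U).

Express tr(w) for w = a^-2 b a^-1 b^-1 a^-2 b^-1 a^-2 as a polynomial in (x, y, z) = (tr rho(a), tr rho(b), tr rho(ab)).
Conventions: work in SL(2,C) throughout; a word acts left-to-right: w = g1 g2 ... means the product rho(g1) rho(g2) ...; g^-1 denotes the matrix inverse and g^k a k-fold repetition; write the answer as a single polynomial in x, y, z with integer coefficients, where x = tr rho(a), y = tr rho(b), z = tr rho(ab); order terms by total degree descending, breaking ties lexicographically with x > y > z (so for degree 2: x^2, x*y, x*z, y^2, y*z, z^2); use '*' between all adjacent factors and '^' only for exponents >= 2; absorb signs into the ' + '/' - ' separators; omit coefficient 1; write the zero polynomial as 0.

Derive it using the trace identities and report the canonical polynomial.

trace(b^-1) = trace(b) = y
trace(b^-1 a) = trace(a) trace(b) - trace(a b) = x*y - z
trace(b^-1 a^-1) = trace(b^-1) trace(a) - trace(b^-1 a) = z
trace(b^-1 a^-2) = trace(b^-1 a^-1) trace(a) - trace(b^-1) = x*z - y
trace(a^-2 b^-1 a^-1) = trace(b^-1 a^-2) trace(a) - trace(b^-1 a^-1) = x^2*z - x*y - z
trace(a^-4 b^-1) = trace(a^-2 b^-1 a^-1) trace(a) - trace(a^-2 b^-1) = x^3*z - x^2*y - 2*x*z + y
trace(a^-1 b^-1 a^-4) = trace(a^-4 b^-1) trace(a) - trace(a^-4 b^-1 a) = x^4*z - x^3*y - 3*x^2*z + 2*x*y + z
trace(a^-2 b^-1 a^-4) = trace(a^-1 b^-1 a^-4) trace(a) - trace(a^-1 b^-1 a^-3) = x^5*z - x^4*y - 4*x^3*z + 3*x^2*y + 3*x*z - y
trace(b a^-2) = trace(b a^-1) trace(a) - trace(b) = x^2*y - x*z - y
trace(a^-3 b) = trace(b a^-2) trace(a) - trace(b a^-1) = x^3*y - x^2*z - 2*x*y + z
trace(b a b) = trace(b) trace(a b) - trace(a) = y*z - x
trace(b a b a) = trace(a b) trace(a b) - trace(1) = z^2 - 2
trace(b a b a^-1) = trace(b a b) trace(a) - trace(b a b a) = x*y*z - x^2 - z^2 + 2
trace(a^-2 b a b) = trace(b a b a^-1) trace(a) - trace(b a b) = x^2*y*z - x^3 - x*z^2 - y*z + 3*x
trace(a^-2 b a b a^-1) = trace(a^-2 b a b) trace(a) - trace(a^-2 b a b a) = x^3*y*z - x^4 - x^2*z^2 - 2*x*y*z + 4*x^2 + z^2 - 2
trace(a^-4 b a b) = trace(a^-2 b a b a^-1) trace(a) - trace(a^-2 b a b) = x^4*y*z - x^5 - x^3*z^2 - 3*x^2*y*z + 5*x^3 + 2*x*z^2 + y*z - 5*x
trace(a^-2 b a b^-1 a^-2) = trace(a^-4 b a) trace(b) - trace(a^-4 b a b) = -x^4*y*z + x^5 + x^3*y^2 + x^3*z^2 + 2*x^2*y*z - 5*x^3 - 2*x*y^2 - 2*x*z^2 + 5*x
trace(b a b^-1 a) = trace(a b a) trace(b) - trace(a b a b) = x*y*z - y^2 - z^2 + 2
trace(a^-1 b a b^-1) = trace(b a b^-1) trace(a) - trace(b a b^-1 a) = -x*y*z + x^2 + y^2 + z^2 - 2
trace(b a b^-1 a^-2) = trace(a^-1 b a b^-1) trace(a) - trace(a^-1 b a b^-1 a) = -x^2*y*z + x^3 + x*y^2 + x*z^2 - 3*x
trace(a^-2 b a b^-1 a^-1) = trace(b a b^-1 a^-2) trace(a) - trace(b a b^-1 a^-1) = -x^3*y*z + x^4 + x^2*y^2 + x^2*z^2 + x*y*z - 4*x^2 - y^2 - z^2 + 2
trace(a^-3 b a b^-1 a^-2) = trace(a^-2 b a b^-1 a^-2) trace(a) - trace(a^-2 b a b^-1 a^-1) = -x^5*y*z + x^6 + x^4*y^2 + x^4*z^2 + 3*x^3*y*z - 6*x^4 - 3*x^2*y^2 - 3*x^2*z^2 - x*y*z + 9*x^2 + y^2 + z^2 - 2
trace(b^2) = trace(b) trace(b) - trace(1) = y^2 - 2
trace(b^2 a^-1) = trace(b^2) trace(a) - trace(b^2 a) = x*y^2 - y*z - x
trace(b a^-2 b) = trace(b^2 a^-1) trace(a) - trace(b^2) = x^2*y^2 - x*y*z - x^2 - y^2 + 2
trace(b a b^2) = trace(b) trace(b a b) - trace(b a) = y^2*z - x*y - z
trace(b a b^2 a) = trace(b) trace(a b a b) - trace(a b a) = y*z^2 - x*z - y
trace(b a^-1 b a b) = trace(b a b^2) trace(a) - trace(b a b^2 a) = x*y^2*z - x^2*y - y*z^2 + y
trace(b a b a b a) = trace(b a) trace(b a b a) - trace(b^-1 a^-1) = z^3 - 3*z
trace(b a^-1 b a b a) = trace(b a b a b) trace(a) - trace(b a b a b a) = x*y*z^2 - x^2*z - z^3 - x*y + 3*z
trace(b a b a^-1 b a^-1) = trace(b a^-1 b a b) trace(a) - trace(b a^-1 b a b a) = x^2*y^2*z - x^3*y - 2*x*y*z^2 + x^2*z + z^3 + 2*x*y - 3*z
trace(b a b a^-1 b) = trace(b^2 a b) trace(a) - trace(b^2 a b a) = x*y^2*z - x^2*y - y*z^2 + y
trace(a^-1 b a^-2 b a b) = trace(b a b a^-1 b a^-1) trace(a) - trace(b a b a^-1 b) = x^3*y^2*z - x^4*y - 2*x^2*y*z^2 + x^3*z - x*y^2*z + x*z^3 + 3*x^2*y + y*z^2 - 3*x*z - y
trace(a^-2 b a b^-1 a^-1 b) = trace(a^-1 b a^-2 b a) trace(b) - trace(a^-1 b a^-2 b a b) = -x^3*y^2*z + x^4*y + x^2*y^3 + 2*x^2*y*z^2 - x^3*z - x*z^3 - 4*x^2*y - y^3 - y*z^2 + 3*x*z + 3*y
trace(b a b^-1 a^-1 b) = trace(a^-1 b^2 a) trace(b) - trace(a^-1 b^2 a b) = -x*y^2*z + x^2*y + y^3 + y*z^2 - 3*y
trace(b a b^-1 a^-1 b a) = trace(a^-1 b a b a) trace(b) - trace(a^-1 b a b a b) = -x*y*z^2 + x^2*z + y^2*z + z^3 - 3*z
trace(a^-1 b a b^-1 a^-1 b) = trace(b a b^-1 a^-1 b) trace(a) - trace(b a b^-1 a^-1 b a) = -x^2*y^2*z + x^3*y + x*y^3 + 2*x*y*z^2 - x^2*z - y^2*z - z^3 - 3*x*y + 3*z
trace(b a^-3 b a b^-1 a^-1) = trace(a^-2 b a b^-1 a^-1 b) trace(a) - trace(a^-2 b a b^-1 a^-1 b a) = -x^4*y^2*z + x^5*y + x^3*y^3 + 2*x^3*y*z^2 - x^4*z + x^2*y^2*z - x^2*z^3 - 5*x^3*y - 2*x*y^3 - 3*x*y*z^2 + 4*x^2*z + y^2*z + z^3 + 6*x*y - 3*z
trace(a^-3 b a b^-1 a^-2 b) = trace(b a^-3 b a b^-1 a^-1) trace(a) - trace(b a^-3 b a b^-1) = -x^5*y^2*z + x^6*y + x^4*y^3 + 2*x^4*y*z^2 - x^5*z + x^3*y^2*z - x^3*z^3 - 5*x^4*y - 2*x^2*y^3 - 3*x^2*y*z^2 + 4*x^3*z + x*y^2*z + x*z^3 + 5*x^2*y - 2*x*z + y
trace(b a b^-1 a^-2 b^-1 a^-3) = trace(a^-3 b a b^-1 a^-2) trace(b) - trace(a^-3 b a b^-1 a^-2 b) = -x^4*y*z^2 + x^5*z + 2*x^3*y^2*z + x^3*z^3 - x^4*y - x^2*y^3 - 4*x^3*z - 2*x*y^2*z - x*z^3 + 4*x^2*y + y^3 + y*z^2 + 2*x*z - 3*y
trace(a^-2) = trace(a^-1) trace(a) - trace(1) = x^2 - 2
trace(a^-1 b^-1 a^-2 b) = trace(b^-1 a^-2 b) trace(a) - trace(b^-1 a^-2 b a) = x^2*y*z - x*y^2 - x*z^2 + x
trace(a^-2 b a b a b) = trace(a^-1 b a b a b) trace(a) - trace(a^-1 b a b a b a) = x^2*y*z^2 - x^3*z - x*z^3 - x^2*y - y*z^2 + 4*x*z + y
trace(b^-1 a^-2 b a b a) = trace(a^-2 b a b a) trace(b) - trace(a^-2 b a b a b) = -x^2*y*z^2 + x^3*z + x*y^2*z + x*z^3 - 4*x*z + y
trace(b^-1 a^-2 b a b a^-1) = trace(b^-1 a^-2 b a b) trace(a) - trace(b^-1 a^-2 b a b a) = x^2*y*z^2 - x^3*z - x*y^2*z - x*z^3 + x^2*y + 3*x*z - y
trace(a^-2 b^-1 a^-2 b a b) = trace(b^-1 a^-2 b a b a^-1) trace(a) - trace(b^-1 a^-2 b a b) = x^3*y*z^2 - x^4*z - x^2*y^2*z - x^2*z^3 + x^3*y + 3*x^2*z - 2*x*y + z
trace(b a b^-1 a^-2 b^-1 a^-2) = trace(a^-2 b^-1 a^-2 b a) trace(b) - trace(a^-2 b^-1 a^-2 b a b) = -x^3*y*z^2 + x^4*z + 2*x^2*y^2*z + x^2*z^3 - x^3*y - x*y^3 - x*y*z^2 - 3*x^2*z + 3*x*y - z
trace(b^-1 a^-2 b^-1 a^-4 b a) = trace(b a b^-1 a^-2 b^-1 a^-3) trace(a) - trace(b a b^-1 a^-2 b^-1 a^-2) = -x^5*y*z^2 + x^6*z + 2*x^4*y^2*z + x^4*z^3 - x^5*y - x^3*y^3 + x^3*y*z^2 - 5*x^4*z - 4*x^2*y^2*z - 2*x^2*z^3 + 5*x^3*y + 2*x*y^3 + 2*x*y*z^2 + 5*x^2*z - 6*x*y + z
trace(a^-2 b a^-1 b^-1 a^-2 b^-1 a^-2) = trace(b^-1 a^-2 b^-1 a^-4 b) trace(a) - trace(b^-1 a^-2 b^-1 a^-4 b a) = x^5*y*z^2 - 2*x^4*y^2*z - x^4*z^3 + x^3*y^3 - x^3*y*z^2 + x^4*z + 4*x^2*y^2*z + 2*x^2*z^3 - 2*x^3*y - 2*x*y^3 - 2*x*y*z^2 - 2*x^2*z + 5*x*y - z

x^5*y*z^2 - 2*x^4*y^2*z - x^4*z^3 + x^3*y^3 - x^3*y*z^2 + x^4*z + 4*x^2*y^2*z + 2*x^2*z^3 - 2*x^3*y - 2*x*y^3 - 2*x*y*z^2 - 2*x^2*z + 5*x*y - z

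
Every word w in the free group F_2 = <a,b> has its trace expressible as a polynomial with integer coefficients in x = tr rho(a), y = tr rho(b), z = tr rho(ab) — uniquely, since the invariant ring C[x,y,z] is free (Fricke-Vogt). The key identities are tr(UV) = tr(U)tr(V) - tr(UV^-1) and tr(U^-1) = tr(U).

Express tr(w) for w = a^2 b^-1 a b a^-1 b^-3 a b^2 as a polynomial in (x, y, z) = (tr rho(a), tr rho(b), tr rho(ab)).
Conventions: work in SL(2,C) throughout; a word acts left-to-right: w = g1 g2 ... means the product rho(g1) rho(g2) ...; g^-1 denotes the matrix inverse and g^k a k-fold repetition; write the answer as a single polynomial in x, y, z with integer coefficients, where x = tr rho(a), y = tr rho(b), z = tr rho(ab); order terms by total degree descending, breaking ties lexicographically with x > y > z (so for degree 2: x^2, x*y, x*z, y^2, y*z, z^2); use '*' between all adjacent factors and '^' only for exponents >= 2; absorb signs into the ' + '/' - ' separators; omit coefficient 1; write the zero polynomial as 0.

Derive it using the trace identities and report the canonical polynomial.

trace(b^2 a) = trace(b) * trace(a b) - trace(a) = y*z - x
trace(b^2) = trace(b) * trace(b) - trace(1) = y^2 - 2
and trace(b a^2 b) = trace(a) * trace(b^2 a) - trace(b^2) = x*y*z - x^2 - y^2 + 2
and trace(b a^2) = trace(a) * trace(b a) - trace(b) = x*z - y
and trace(a b^3 a) = trace(b) * trace(b a^2 b) - trace(b a^2) = x*y^2*z - x^2*y - y^3 - x*z + 3*y
and trace(a b^3) = trace(b) * trace(a b^2) - trace(a b) = y^2*z - x*y - z
and trace(a b^3 a^2) = trace(a) * trace(a b^3 a) - trace(a b^3) = x^2*y^2*z - x^3*y - x*y^3 - x^2*z - y^2*z + 4*x*y + z
next, trace(a b a b) = trace(a b) * trace(a b) - trace(1)   [split at repeated a] = z^2 - 2
next, trace(b a b^2 a) = trace(b) * trace(a b a b) - trace(a b a) = y*z^2 - x*z - y
trace(b a^2 b a b) = trace(a) * trace(b a b^2 a) - trace(b a b^2) = x*y*z^2 - x^2*z - y^2*z + z
and trace(b a^2 b a) = trace(a) * trace(b a b a) - trace(b a b) = x*z^2 - y*z - x
next, trace(a b^3 a^2 b) = trace(b) * trace(b a^2 b a b) - trace(b a^2 b a) = x*y^2*z^2 - x^2*y*z - y^3*z - x*z^2 + 2*y*z + x
and trace(b^2 a^2 b^-1 a b) = trace(a b^3 a^2) * trace(b) - trace(a b^3 a^2 b) = x^2*y^3*z - x^3*y^2 - x*y^4 - x*y^2*z^2 + 4*x*y^2 + x*z^2 - y*z - x
trace(a^3 b a b) = trace(a) * trace(a b a b a) - trace(a b a b) = x^2*z^2 - x*y*z - x^2 - z^2 + 2
and trace(b a^3) = trace(a) * trace(b a^2) - trace(b a) = x^2*z - x*y - z
next, trace(a^3 b a) = trace(a) * trace(b a^3) - trace(b a^2) = x^3*z - x^2*y - 2*x*z + y
next, trace(a b^2 a^3 b) = trace(b) * trace(a^3 b a b) - trace(a^3 b a) = x^2*y*z^2 - x^3*z - x*y^2*z - y*z^2 + 2*x*z + y
and trace(a^2) = trace(a) * trace(a) - trace(1) = x^2 - 2
and trace(a^3) = trace(a) * trace(a^2) - trace(a) = x^3 - 3*x
trace(a^2 b^2 a) = trace(b) * trace(a^3 b) - trace(a^3) = x^2*y*z - x^3 - x*y^2 - y*z + 3*x
trace(a b^2 a^3) = trace(a) * trace(a^2 b^2 a) - trace(a^2 b^2) = x^3*y*z - x^4 - x^2*y^2 - 2*x*y*z + 4*x^2 + y^2 - 2
trace(b a b^2 a^3 b) = trace(b) * trace(a b^2 a^3 b) - trace(a b^2 a^3) = x^2*y^2*z^2 - 2*x^3*y*z - x*y^3*z + x^4 + x^2*y^2 - y^2*z^2 + 4*x*y*z - 4*x^2 + 2
trace(b a b a b a) = trace(a b) * trace(a b a b) - trace(a^-1 b^-1)   [split at repeated a] = z^3 - 3*z
trace(b a b a b a^2) = trace(a) * trace(b a b a b a) - trace(b a b a b) = x*z^3 - y*z^2 - 2*x*z + y
and trace(a^3 b a b a b) = trace(a) * trace(b a b a b a^2) - trace(b a b a b a) = x^2*z^3 - x*y*z^2 - 2*x^2*z - z^3 + x*y + 3*z
trace(a^3 b a b a) = trace(a) * trace(a b a b a^2) - trace(a b a b a) = x^3*z^2 - x^2*y*z - x^3 - 2*x*z^2 + y*z + 3*x
and trace(b a b^2 a^3 b a) = trace(b) * trace(a^3 b a b a b) - trace(a^3 b a b a) = x^2*y*z^3 - x^3*z^2 - x*y^2*z^2 - x^2*y*z - y*z^3 + x^3 + x*y^2 + 2*x*z^2 + 2*y*z - 3*x
trace(a b a^-1 b a b^2 a^2) = trace(b a b^2 a^3 b) * trace(a) - trace(b a b^2 a^3 b a) = x^3*y^2*z^2 - 2*x^4*y*z - x^2*y^3*z - x^2*y*z^3 + x^5 + x^3*y^2 + x^3*z^2 + 5*x^2*y*z + y*z^3 - 5*x^3 - x*y^2 - 2*x*z^2 - 2*y*z + 5*x
trace(b a b a b^2 a) = trace(b) * trace(a b a b a b) - trace(a b a b a) = y*z^3 - x*z^2 - 2*y*z + x
trace(b a b a b^2) = trace(b) * trace(a b a b^2) - trace(a b a b) = y^2*z^2 - x*y*z - y^2 - z^2 + 2
trace(a b^2 a^2 b a b) = trace(a) * trace(b a b a b^2 a) - trace(b a b a b^2) = x*y*z^3 - x^2*z^2 - y^2*z^2 - x*y*z + x^2 + y^2 + z^2 - 2
next, trace(a^2 b a^2 b) = trace(a) * trace(b a^2 b a) - trace(b a^2 b) = x^2*z^2 - 2*x*y*z + y^2 - 2
trace(a b^2 a^2 b a) = trace(b) * trace(a^2 b a^2 b) - trace(a^2 b a^2) = x^2*y*z^2 - x^3*z - 2*x*y^2*z + x^2*y + y^3 + 2*x*z - 3*y
trace(b a b^2 a^2 b a b) = trace(b) * trace(a b^2 a^2 b a b) - trace(a b^2 a^2 b a) = x*y^2*z^3 - 2*x^2*y*z^2 - y^3*z^2 + x^3*z + x*y^2*z + y*z^2 - 2*x*z + y
and trace(a b a b a b a b) = trace(a b a b) * trace(a b a b) - trace(1)   [split at repeated a] = z^4 - 4*z^2 + 2
trace(b a b a b a b^2 a) = trace(b) * trace(a b a b a b a b) - trace(a b a b a b a) = y*z^4 - x*z^3 - 3*y*z^2 + 2*x*z + y
and trace(b a b a b a b^2) = trace(b) * trace(a b a b a b^2) - trace(a b a b a b) = y^2*z^3 - x*y*z^2 - 2*y^2*z - z^3 + x*y + 3*z
and trace(b a b^2 a^2 b a b a) = trace(a) * trace(b a b a b a b^2 a) - trace(b a b a b a b^2) = x*y*z^4 - x^2*z^3 - y^2*z^3 - 2*x*y*z^2 + 2*x^2*z + 2*y^2*z + z^3 - 3*z
next, trace(a b a^-1 b a b^2 a^2 b) = trace(b a b^2 a^2 b a b) * trace(a) - trace(b a b^2 a^2 b a b a) = x^2*y^2*z^3 - 2*x^3*y*z^2 - x*y^3*z^2 - x*y*z^4 + x^4*z + x^2*y^2*z + x^2*z^3 + y^2*z^3 + 3*x*y*z^2 - 4*x^2*z - 2*y^2*z - z^3 + x*y + 3*z
next, trace(a b^2 a^2 b^-1 a b a^-1 b) = trace(a b a^-1 b a b^2 a^2) * trace(b) - trace(a b a^-1 b a b^2 a^2 b) = x^3*y^3*z^2 - 2*x^4*y^2*z - x^2*y^4*z - 2*x^2*y^2*z^3 + x^5*y + x^3*y^3 + 3*x^3*y*z^2 + x*y^3*z^2 + x*y*z^4 - x^4*z + 4*x^2*y^2*z - x^2*z^3 - 5*x^3*y - x*y^3 - 5*x*y*z^2 + 4*x^2*z + z^3 + 4*x*y - 3*z
and trace(a b^2 a^2 b^-1 a b a^-1 b^-1) = trace(a b^2 a^2 b^-1 a b a^-1) * trace(b) - trace(a b^2 a^2 b^-1 a b a^-1 b) = -x^3*y^3*z^2 + 2*x^4*y^2*z + 2*x^2*y^4*z + 2*x^2*y^2*z^3 - x^5*y - 2*x^3*y^3 - 3*x^3*y*z^2 - x*y^5 - 2*x*y^3*z^2 - x*y*z^4 + x^4*z - 4*x^2*y^2*z + x^2*z^3 + 5*x^3*y + 5*x*y^3 + 6*x*y*z^2 - 4*x^2*z - y^2*z - z^3 - 5*x*y + 3*z
trace(a b^2 a^2 b^-1 a b a^-1 b^-2) = trace(a b^2 a^2 b^-1 a b a^-1 b^-1) * trace(b) - trace(a b^2 a^2 b^-1 a b a^-1) = -x^3*y^4*z^2 + 2*x^4*y^3*z + 2*x^2*y^5*z + 2*x^2*y^3*z^3 - x^5*y^2 - 2*x^3*y^4 - 3*x^3*y^2*z^2 - x*y^6 - 2*x*y^4*z^2 - x*y^2*z^4 + x^4*y*z - 5*x^2*y^3*z + x^2*y*z^3 + 6*x^3*y^2 + 6*x*y^4 + 7*x*y^2*z^2 - 4*x^2*y*z - y^3*z - y*z^3 - 9*x*y^2 - x*z^2 + 4*y*z + x
trace(a^2 b^-1 a b a^-1 b^-3 a b^2) = trace(a b^2 a^2 b^-1 a b a^-1 b^-2) * trace(b) - trace(a b^2 a^2 b^-1 a b a^-1 b^-1) = -x^3*y^5*z^2 + 2*x^4*y^4*z + 2*x^2*y^6*z + 2*x^2*y^4*z^3 - x^5*y^3 - 2*x^3*y^5 - 2*x^3*y^3*z^2 - x*y^7 - 2*x*y^5*z^2 - x*y^3*z^4 - x^4*y^2*z - 7*x^2*y^4*z - x^2*y^2*z^3 + x^5*y + 8*x^3*y^3 + 3*x^3*y*z^2 + 7*x*y^5 + 9*x*y^3*z^2 + x*y*z^4 - x^4*z - x^2*z^3 - y^4*z - y^2*z^3 - 5*x^3*y - 14*x*y^3 - 7*x*y*z^2 + 4*x^2*z + 5*y^2*z + z^3 + 6*x*y - 3*z

-x^3*y^5*z^2 + 2*x^4*y^4*z + 2*x^2*y^6*z + 2*x^2*y^4*z^3 - x^5*y^3 - 2*x^3*y^5 - 2*x^3*y^3*z^2 - x*y^7 - 2*x*y^5*z^2 - x*y^3*z^4 - x^4*y^2*z - 7*x^2*y^4*z - x^2*y^2*z^3 + x^5*y + 8*x^3*y^3 + 3*x^3*y*z^2 + 7*x*y^5 + 9*x*y^3*z^2 + x*y*z^4 - x^4*z - x^2*z^3 - y^4*z - y^2*z^3 - 5*x^3*y - 14*x*y^3 - 7*x*y*z^2 + 4*x^2*z + 5*y^2*z + z^3 + 6*x*y - 3*z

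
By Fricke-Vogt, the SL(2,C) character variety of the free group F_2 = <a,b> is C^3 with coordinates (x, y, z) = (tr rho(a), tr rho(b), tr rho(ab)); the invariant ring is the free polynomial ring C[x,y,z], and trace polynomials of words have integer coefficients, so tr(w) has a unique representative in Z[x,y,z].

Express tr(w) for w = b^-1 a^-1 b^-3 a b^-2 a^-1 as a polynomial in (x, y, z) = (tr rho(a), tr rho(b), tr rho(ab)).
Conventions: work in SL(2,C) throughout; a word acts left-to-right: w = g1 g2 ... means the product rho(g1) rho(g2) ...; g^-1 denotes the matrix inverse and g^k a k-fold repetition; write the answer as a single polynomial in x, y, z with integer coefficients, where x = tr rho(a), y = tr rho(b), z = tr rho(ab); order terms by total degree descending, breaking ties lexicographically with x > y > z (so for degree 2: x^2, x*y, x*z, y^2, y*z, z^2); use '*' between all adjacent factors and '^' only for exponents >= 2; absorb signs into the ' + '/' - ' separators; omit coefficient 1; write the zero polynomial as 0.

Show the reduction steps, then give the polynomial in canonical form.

x*y^4*z^2 - x^2*y^3*z - y^3*z^3 - x*y^4 - x*y^2*z^2 + x^2*y*z + y^3*z + y*z^3 + 3*x*y^2 - y*z - x

trace(b^-1) = trace(b) = y
trace(b^-1 a) = trace(a) * trace(b) - trace(a b)   [inverse elimination on b] = x*y - z
trace(b^-1 a^-1) = trace(b^-1) * trace(a) - trace(b^-1 a)   [inverse elimination on a] = z
trace(a^-1 b^-2) = trace(b^-1 a^-1) * trace(b) - trace(b^-1 a^-1 b)   [inverse elimination on b] = y*z - x
trace(a b a) = trace(a) * trace(b a) - trace(b)   [square of a] = x*z - y
trace(a b a b) = trace(b a) * trace(b a) - trace(1)   [split at a repeated b] = z^2 - 2
trace(a b a b^-1) = trace(a b a) * trace(b) - trace(a b a b)   [inverse elimination on b] = x*y*z - y^2 - z^2 + 2
trace(b^-2 a b a) = trace(a b a b^-1) * trace(b) - trace(a b a)   [inverse elimination on b] = x*y^2*z - y^3 - y*z^2 - x*z + 3*y
trace(a^-1 b^-2 a b) = trace(b^-2 a b) * trace(a) - trace(b^-2 a b a)   [inverse elimination on a] = -x*y^2*z + x^2*y + y^3 + y*z^2 - 3*y
trace(a^-2 b^-2 a b) = trace(a^-1 b^-2 a b) * trace(a) - trace(a^-1 b^-2 a b a)   [inverse elimination on a] = -x^2*y^2*z + x^3*y + x*y^3 + x*y*z^2 - 4*x*y + z
trace(a b^-1 a^-2 b^-2) = trace(a^-2 b^-2 a) * trace(b) - trace(a^-2 b^-2 a b)   [inverse elimination on b] = x^2*y^2*z - x^3*y - x*y^3 - x*y*z^2 + y^2*z + 3*x*y - z
trace(a b a^-1 b) = trace(b a b) * trace(a) - trace(b a b a)   [inverse elimination on a] = x*y*z - x^2 - z^2 + 2
trace(a^-1 b^-1 a b) = trace(a b a^-1) * trace(b) - trace(a b a^-1 b)   [inverse elimination on b] = -x*y*z + x^2 + y^2 + z^2 - 2
trace(a^-2 b^-1 a b) = trace(a^-1 b^-1 a b) * trace(a) - trace(a^-1 b^-1 a b a)   [inverse elimination on a] = -x^2*y*z + x^3 + x*y^2 + x*z^2 - 3*x
trace(a b^-1 a^-2 b^-1) = trace(a^-2 b^-1 a) * trace(b) - trace(a^-2 b^-1 a b)   [inverse elimination on b] = x^2*y*z - x^3 - x*y^2 - x*z^2 + y*z + 3*x
trace(a^-1 b^-3 a b^-1 a^-1) = trace(a b^-1 a^-2 b^-2) * trace(b) - trace(a b^-1 a^-2 b^-1)   [inverse elimination on b] = x^2*y^3*z - x^3*y^2 - x*y^4 - x*y^2*z^2 - x^2*y*z + y^3*z + x^3 + 4*x*y^2 + x*z^2 - 2*y*z - 3*x
trace(b^-2 a) = trace(a b^-1) * trace(b) - trace(a)   [inverse elimination on b] = x*y^2 - y*z - x
trace(b^-2 a b^-1) = trace(b^-2 a) * trace(b) - trace(b^-2 a b)   [inverse elimination on b] = x*y^3 - y^2*z - 2*x*y + z
trace(a^2) = trace(a) * trace(a) - trace(1)   [square of a] = x^2 - 2
trace(a b^-1 a) = trace(a^2) * trace(b) - trace(a^2 b)   [inverse elimination on b] = x^2*y - x*z - y
trace(b^-1 a b^-1 a) = trace(a b^-1 a) * trace(b) - trace(a b^-1 a b)   [inverse elimination on b] = x^2*y^2 - 2*x*y*z + z^2 - 2
trace(b^-2 a b^-1 a) = trace(b^-1 a b^-1 a) * trace(b) - trace(b^-1 a b^-1 a b)   [inverse elimination on b] = x^2*y^3 - 2*x*y^2*z - x^2*y + y*z^2 + x*z - y
trace(b^-2 a b^-1 a^-1) = trace(b^-2 a b^-1) * trace(a) - trace(b^-2 a b^-1 a)   [inverse elimination on a] = x*y^2*z - x^2*y - y*z^2 + y
trace(a b a^2) = trace(a) * trace(b a^2) - trace(b a)   [square of a] = x^2*z - x*y - z
trace(a b a^2 b) = trace(a) * trace(b a b a) - trace(b a b)   [square of a] = x*z^2 - y*z - x
trace(a b^-1 a b a) = trace(a b a^2) * trace(b) - trace(a b a^2 b)   [inverse elimination on b] = x^2*y*z - x*y^2 - x*z^2 + x
trace(a b a b a b) = trace(b a b a) * trace(b a) - trace(a b)   [split at a repeated b] = z^3 - 3*z
trace(a b^-1 a b a b) = trace(a b a b a) * trace(b) - trace(a b a b a b)   [inverse elimination on b] = x*y*z^2 - y^2*z - z^3 - x*y + 3*z
trace(b a b^-1 a b^-1 a) = trace(a b^-1 a b a) * trace(b) - trace(a b^-1 a b a b)   [inverse elimination on b] = x^2*y^2*z - x*y^3 - 2*x*y*z^2 + y^2*z + z^3 + 2*x*y - 3*z
trace(a b^-1 a^-1 b a b^-1) = trace(b a b^-1 a b^-1) * trace(a) - trace(b a b^-1 a b^-1 a)   [inverse elimination on a] = -x^2*y^2*z + x^3*y + x*y^3 + 2*x*y*z^2 - x^2*z - y^2*z - z^3 - 3*x*y + 3*z
trace(b^-2 a b^-1 a^-1 b a) = trace(a b^-1 a^-1 b a b^-1) * trace(b) - trace(a b^-1 a^-1 b a)   [inverse elimination on b] = -x^2*y^3*z + x^3*y^2 + x*y^4 + 2*x*y^2*z^2 - y^3*z - y*z^3 - x^3 - 4*x*y^2 - x*z^2 + 3*y*z + 3*x
trace(b^-3 a b^-1 a^-1 b a) = trace(b^-2 a b^-1 a^-1 b a) * trace(b) - trace(b^-2 a b^-1 a^-1 b a b)   [inverse elimination on b] = -x^2*y^4*z + x^3*y^3 + x*y^5 + 2*x*y^3*z^2 + x^2*y^2*z - y^4*z - y^2*z^3 - 2*x^3*y - 5*x*y^3 - 3*x*y*z^2 + x^2*z + 4*y^2*z + z^3 + 6*x*y - 3*z
trace(a^-1 b^-3 a b^-1 a^-1 b) = trace(b^-3 a b^-1 a^-1 b) * trace(a) - trace(b^-3 a b^-1 a^-1 b a)   [inverse elimination on a] = x^2*y^4*z - x^3*y^3 - x*y^5 - 2*x*y^3*z^2 + y^4*z + y^2*z^3 + x^3*y + 5*x*y^3 + 2*x*y*z^2 - x^2*z - 4*y^2*z - z^3 - 5*x*y + 3*z
trace(b^-1 a^-1 b^-1 a^-1 b^-3 a) = trace(a^-1 b^-3 a b^-1 a^-1) * trace(b) - trace(a^-1 b^-3 a b^-1 a^-1 b)   [inverse elimination on b] = x*y^3*z^2 - x^2*y^2*z - y^2*z^3 - x*y^3 - x*y*z^2 + x^2*z + 2*y^2*z + z^3 + 2*x*y - 3*z
trace(b^-2) = trace(b^-1) * trace(b) - trace(1)   [inverse elimination on b] = y^2 - 2
trace(b^-3) = trace(b^-2) * trace(b) - trace(b^-1)   [inverse elimination on b] = y^3 - 3*y
trace(b^-3 a^-1) = trace(b^-3) * trace(a) - trace(b^-3 a)   [inverse elimination on a] = y^2*z - x*y - z
trace(b^-1 a^-1 b^-3) = trace(b^-3 a^-1) * trace(b) - trace(b^-3 a^-1 b)   [inverse elimination on b] = y^3*z - x*y^2 - 2*y*z + x
trace(b^-1 a^-1 b^-3 a b^-2 a^-1) = trace(b^-1 a^-1 b^-1 a^-1 b^-3 a) * trace(b) - trace(b^-1 a^-1 b^-1 a^-1 b^-3 a b)   [inverse elimination on b] = x*y^4*z^2 - x^2*y^3*z - y^3*z^3 - x*y^4 - x*y^2*z^2 + x^2*y*z + y^3*z + y*z^3 + 3*x*y^2 - y*z - x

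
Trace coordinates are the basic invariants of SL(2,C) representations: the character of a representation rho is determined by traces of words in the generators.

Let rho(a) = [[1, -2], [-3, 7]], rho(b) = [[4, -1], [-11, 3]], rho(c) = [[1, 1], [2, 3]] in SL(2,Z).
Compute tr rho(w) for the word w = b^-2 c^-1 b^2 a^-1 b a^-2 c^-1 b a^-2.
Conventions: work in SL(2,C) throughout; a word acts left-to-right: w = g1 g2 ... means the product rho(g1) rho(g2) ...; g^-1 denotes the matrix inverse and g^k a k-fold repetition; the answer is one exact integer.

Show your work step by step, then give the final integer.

rho(b^-1) = [[3, 1], [11, 4]]
... * rho(b^-1) = [[3, 1], [11, 4]]  ->  [[20, 7], [77, 27]]
... * rho(c^-1) = [[3, -1], [-2, 1]]  ->  [[46, -13], [177, -50]]
... * rho(b) = [[4, -1], [-11, 3]]  ->  [[327, -85], [1258, -327]]
... * rho(b) = [[4, -1], [-11, 3]]  ->  [[2243, -582], [8629, -2239]]
... * rho(a^-1) = [[7, 2], [3, 1]]  ->  [[13955, 3904], [53686, 15019]]
... * rho(b) = [[4, -1], [-11, 3]]  ->  [[12876, -2243], [49535, -8629]]
... * rho(a^-1) = [[7, 2], [3, 1]]  ->  [[83403, 23509], [320858, 90441]]
... * rho(a^-1) = [[7, 2], [3, 1]]  ->  [[654348, 190315], [2517329, 732157]]
... * rho(c^-1) = [[3, -1], [-2, 1]]  ->  [[1582414, -464033], [6087673, -1785172]]
... * rho(b) = [[4, -1], [-11, 3]]  ->  [[11434019, -2974513], [43987584, -11443189]]
... * rho(a^-1) = [[7, 2], [3, 1]]  ->  [[71114594, 19893525], [273583521, 76531979]]
... * rho(a^-1) = [[7, 2], [3, 1]]  ->  [[557482733, 162122713], [2144680584, 623699021]]
tr = 557482733 + 623699021 = 1181181754

1181181754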